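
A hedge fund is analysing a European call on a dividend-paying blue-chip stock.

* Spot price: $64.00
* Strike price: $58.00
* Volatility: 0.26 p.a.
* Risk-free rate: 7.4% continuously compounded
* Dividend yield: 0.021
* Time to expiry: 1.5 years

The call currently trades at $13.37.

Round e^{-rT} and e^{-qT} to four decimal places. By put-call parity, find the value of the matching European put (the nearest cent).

$3.26

exp(−qT) = exp(−0.021·1.5) = 0.9690;  exp(−rT) = exp(−0.074·1.5) = 0.8949
Put-call parity: C − P = S·e^(−qT) − K·e^(−rT) = 64·0.9690 − 58·0.8949 = 62.0160 − 51.9042 = 10.1118
P = C − (C − P) = 13.37 − (10.1118) = 3.2582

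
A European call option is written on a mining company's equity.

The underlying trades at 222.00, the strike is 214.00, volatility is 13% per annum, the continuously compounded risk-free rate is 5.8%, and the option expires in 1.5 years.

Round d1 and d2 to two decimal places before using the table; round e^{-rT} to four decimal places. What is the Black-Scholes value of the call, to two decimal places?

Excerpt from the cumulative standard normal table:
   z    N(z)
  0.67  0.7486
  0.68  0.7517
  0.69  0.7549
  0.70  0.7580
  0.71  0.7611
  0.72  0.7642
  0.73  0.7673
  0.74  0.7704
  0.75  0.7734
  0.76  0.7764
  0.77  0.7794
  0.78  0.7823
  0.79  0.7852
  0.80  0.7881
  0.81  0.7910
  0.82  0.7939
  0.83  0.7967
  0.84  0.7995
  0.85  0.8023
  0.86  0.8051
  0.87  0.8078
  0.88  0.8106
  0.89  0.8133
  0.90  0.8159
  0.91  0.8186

30.03

σ√T = 0.13·√1.5 = 0.1592
d₁ = [ln(222/214) + (0.058 + 0.13²/2)·1.5] / 0.1592 = [0.0367 + 0.0997] / 0.1592 = 0.8565 which rounds to 0.86
d₂ = d₁ − σ√T = 0.8565 − 0.1592 = 0.6973 which rounds to 0.70
e^(−rT) = e^(−0.058·1.5) = 0.9167
N(d₁) = N(0.86) = 0.8051;  N(d₂) = N(0.70) = 0.7580
C = 222·0.8051 − 214·0.9167·0.7580 = 178.7322 − 148.6997 = 30.0325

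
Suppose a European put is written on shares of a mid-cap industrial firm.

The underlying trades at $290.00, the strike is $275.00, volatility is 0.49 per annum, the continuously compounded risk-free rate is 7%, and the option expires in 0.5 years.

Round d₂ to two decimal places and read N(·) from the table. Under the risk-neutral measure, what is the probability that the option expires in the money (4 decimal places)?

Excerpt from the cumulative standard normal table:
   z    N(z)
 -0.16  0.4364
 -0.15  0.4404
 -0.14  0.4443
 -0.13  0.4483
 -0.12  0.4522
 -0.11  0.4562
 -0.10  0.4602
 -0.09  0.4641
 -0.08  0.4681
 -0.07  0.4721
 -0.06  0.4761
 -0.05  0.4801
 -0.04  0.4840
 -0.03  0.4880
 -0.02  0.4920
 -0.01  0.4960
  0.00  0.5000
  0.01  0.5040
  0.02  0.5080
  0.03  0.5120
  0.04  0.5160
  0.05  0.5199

σ√T = 0.49·√0.5 = 0.3465
d₁ = [ln(290/275) + (0.07 + ½·0.49²)·0.5] / (σ√T) = (0.0531 + 0.0950) / 0.3465 = 0.4275 which rounds to 0.43
d₂ = 0.4275 − 0.3465 = 0.0811 which rounds to 0.08
Pr(exercise) under Q = N(−d₂) = N(-0.08) = 0.4681

0.4681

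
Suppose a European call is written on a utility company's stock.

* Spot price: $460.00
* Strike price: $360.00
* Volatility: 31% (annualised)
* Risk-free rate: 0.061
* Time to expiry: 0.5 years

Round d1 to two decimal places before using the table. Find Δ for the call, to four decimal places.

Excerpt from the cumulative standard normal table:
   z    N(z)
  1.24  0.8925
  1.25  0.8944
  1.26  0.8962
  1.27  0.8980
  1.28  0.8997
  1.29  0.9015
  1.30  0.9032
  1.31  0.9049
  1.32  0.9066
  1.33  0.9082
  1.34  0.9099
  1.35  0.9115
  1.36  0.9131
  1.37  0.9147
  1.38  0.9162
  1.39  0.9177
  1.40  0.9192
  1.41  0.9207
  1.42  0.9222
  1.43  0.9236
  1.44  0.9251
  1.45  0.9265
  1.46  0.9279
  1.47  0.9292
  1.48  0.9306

0.9147

σ√T = 0.31·√0.5 = 0.2192
ln(S/K) + (r + σ²/2)T = ln(460/360) + (0.061 + 0.31²/2)·0.5 = 0.2451 + 0.0545 = 0.2996
d₁ = 0.2996 / 0.2192 = 1.3670 ⇒ 1.37
N(d₁) = N(1.37) = 0.9147
Δ_call = N(d₁) = 0.9147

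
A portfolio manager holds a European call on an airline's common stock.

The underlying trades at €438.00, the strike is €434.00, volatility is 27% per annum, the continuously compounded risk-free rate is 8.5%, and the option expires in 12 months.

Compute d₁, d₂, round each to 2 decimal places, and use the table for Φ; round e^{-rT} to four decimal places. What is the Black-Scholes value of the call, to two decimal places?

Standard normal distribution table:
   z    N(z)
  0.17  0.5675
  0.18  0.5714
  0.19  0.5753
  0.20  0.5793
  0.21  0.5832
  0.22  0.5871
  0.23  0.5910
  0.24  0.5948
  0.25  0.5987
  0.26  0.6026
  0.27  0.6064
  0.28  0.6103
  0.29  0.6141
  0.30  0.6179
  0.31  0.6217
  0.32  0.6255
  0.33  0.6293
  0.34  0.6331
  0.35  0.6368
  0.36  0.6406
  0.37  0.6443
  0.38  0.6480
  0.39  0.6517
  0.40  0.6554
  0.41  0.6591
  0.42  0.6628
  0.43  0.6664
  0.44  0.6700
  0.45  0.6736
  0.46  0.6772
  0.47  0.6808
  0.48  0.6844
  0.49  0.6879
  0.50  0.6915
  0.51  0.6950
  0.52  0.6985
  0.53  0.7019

€67.29

σ√T = 0.27 × 1.0000 = 0.2700
d₁ = [ln(438/434) + (0.085 + 0.27²/2)·1] / 0.2700 = [0.0092 + 0.1215] / 0.2700 = 0.4838 ≈ 0.48
d₂ = d₁ − σ√T = 0.4838 − 0.2700 = 0.2138 ≈ 0.21
exp(−rT) = exp(−0.085·1) = 0.9185
N(d₁) = N(0.48) = 0.6844;  N(d₂) = N(0.21) = 0.5832
C = 438·0.6844 − 434·0.9185·0.5832 = 299.7672 − 232.4804 = 67.2868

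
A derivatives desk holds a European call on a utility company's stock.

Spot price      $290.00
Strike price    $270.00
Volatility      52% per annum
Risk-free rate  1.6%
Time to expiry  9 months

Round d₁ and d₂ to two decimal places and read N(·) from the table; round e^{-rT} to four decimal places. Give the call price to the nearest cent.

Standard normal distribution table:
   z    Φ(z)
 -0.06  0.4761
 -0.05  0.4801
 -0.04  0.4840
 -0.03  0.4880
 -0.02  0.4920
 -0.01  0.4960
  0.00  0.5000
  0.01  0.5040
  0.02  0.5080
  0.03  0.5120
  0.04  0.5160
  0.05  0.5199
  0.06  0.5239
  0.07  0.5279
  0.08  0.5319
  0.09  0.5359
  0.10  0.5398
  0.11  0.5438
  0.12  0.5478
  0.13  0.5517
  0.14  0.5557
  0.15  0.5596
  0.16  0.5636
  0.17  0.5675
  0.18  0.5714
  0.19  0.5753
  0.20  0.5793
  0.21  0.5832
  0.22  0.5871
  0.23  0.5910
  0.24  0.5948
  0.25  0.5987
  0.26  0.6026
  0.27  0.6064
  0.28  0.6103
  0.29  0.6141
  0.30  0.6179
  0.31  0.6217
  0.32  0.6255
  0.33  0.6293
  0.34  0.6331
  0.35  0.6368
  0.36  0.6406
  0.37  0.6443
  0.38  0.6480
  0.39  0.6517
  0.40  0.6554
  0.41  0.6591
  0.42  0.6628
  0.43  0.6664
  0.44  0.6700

$62.01

T = 0.75;  σ√T = 0.4503
ln(S/K) + (r + σ²/2)T = ln(290/270) + (0.016 + 0.52²/2)·0.75 = 0.0715 + 0.1134 = 0.1849
d₁ = 0.1849 / 0.4503 = 0.4105 ≈ 0.41
d₂ = d₁ − σ√T = 0.4105 − 0.4503 = -0.0398 ≈ -0.04
exp(−rT) = exp(−0.016·0.75) = 0.9881
N(d₁) = N(0.41) = 0.6591;  N(d₂) = N(-0.04) = 0.4840
C = 290·0.6591 − 270·0.9881·0.4840 = 191.1390 − 129.1249 = 62.0141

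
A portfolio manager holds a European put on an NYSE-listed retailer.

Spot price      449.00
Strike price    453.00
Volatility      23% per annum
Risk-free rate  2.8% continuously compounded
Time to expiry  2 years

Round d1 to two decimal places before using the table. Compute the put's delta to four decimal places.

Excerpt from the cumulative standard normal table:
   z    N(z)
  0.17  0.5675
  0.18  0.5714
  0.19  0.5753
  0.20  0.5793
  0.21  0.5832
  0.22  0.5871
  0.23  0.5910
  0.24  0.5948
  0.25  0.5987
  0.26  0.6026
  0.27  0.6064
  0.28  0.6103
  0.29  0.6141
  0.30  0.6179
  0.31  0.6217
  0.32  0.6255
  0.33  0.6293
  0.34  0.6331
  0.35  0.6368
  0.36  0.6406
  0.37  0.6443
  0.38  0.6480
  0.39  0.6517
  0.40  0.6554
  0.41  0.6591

σ√T = 0.23·√2 = 0.3253
d₁ = [ln(449/453) + (0.028 + ½·0.23²)·2] / (σ√T) = (-0.0089 + 0.1089) / 0.3253 = 0.3075 which rounds to 0.31
N(d₁) = N(0.31) = 0.6217
Δ_put = N(d₁) − 1 = 0.6217 − 1 = -0.3783

-0.3783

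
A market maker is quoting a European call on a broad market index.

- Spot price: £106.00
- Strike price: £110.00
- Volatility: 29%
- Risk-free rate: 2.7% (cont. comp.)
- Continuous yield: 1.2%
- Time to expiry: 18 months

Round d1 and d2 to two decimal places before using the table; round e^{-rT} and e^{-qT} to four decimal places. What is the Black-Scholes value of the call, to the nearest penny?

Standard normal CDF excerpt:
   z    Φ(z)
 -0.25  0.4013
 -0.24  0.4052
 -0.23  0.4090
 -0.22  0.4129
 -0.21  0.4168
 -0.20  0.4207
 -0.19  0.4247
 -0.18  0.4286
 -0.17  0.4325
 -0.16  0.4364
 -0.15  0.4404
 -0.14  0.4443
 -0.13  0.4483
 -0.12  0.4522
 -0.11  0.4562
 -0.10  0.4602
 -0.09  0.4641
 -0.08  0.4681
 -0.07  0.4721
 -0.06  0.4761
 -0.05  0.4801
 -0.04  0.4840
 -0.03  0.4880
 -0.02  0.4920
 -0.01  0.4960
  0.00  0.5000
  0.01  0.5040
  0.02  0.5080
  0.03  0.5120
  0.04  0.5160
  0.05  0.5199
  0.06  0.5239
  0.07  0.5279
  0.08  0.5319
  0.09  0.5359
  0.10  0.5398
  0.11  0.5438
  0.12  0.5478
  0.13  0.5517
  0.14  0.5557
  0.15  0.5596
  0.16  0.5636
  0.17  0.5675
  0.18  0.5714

σ√T = 0.29·√1.5 = 0.3552
d₁ = [ln(106/110) + (0.027 − 0.012 + 0.29²/2)·1.5] / 0.3552 = [-0.0370 + 0.0856] / 0.3552 = 0.1366 → 0.14
d₂ = d₁ − σ√T = 0.1366 − 0.3552 = -0.2185 → -0.22
e^(−qT) = e^(−0.012·1.5) = 0.9822;  e^(−rT) = e^(−0.027·1.5) = 0.9603
N(d₁) = N(0.14) = 0.5557;  N(d₂) = N(-0.22) = 0.4129
C = 106·0.9822·0.5557 − 110·0.9603·0.4129 = 57.8557 − 43.6159 = 14.2398

£14.24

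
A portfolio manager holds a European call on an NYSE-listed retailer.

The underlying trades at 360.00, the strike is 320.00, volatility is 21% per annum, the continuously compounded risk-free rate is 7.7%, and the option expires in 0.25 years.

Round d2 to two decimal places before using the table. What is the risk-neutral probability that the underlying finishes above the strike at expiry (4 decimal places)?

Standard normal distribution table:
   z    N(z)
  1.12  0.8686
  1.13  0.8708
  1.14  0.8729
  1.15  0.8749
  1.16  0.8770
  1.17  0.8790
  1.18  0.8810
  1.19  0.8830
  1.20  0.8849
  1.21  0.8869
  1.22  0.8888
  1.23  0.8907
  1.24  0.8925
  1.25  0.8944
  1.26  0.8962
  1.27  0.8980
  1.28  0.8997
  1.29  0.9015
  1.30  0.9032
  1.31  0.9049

σ√T = 0.21·√0.25 = 0.1050
ln(S/K) + (r + σ²/2)T = ln(360/320) + (0.077 + 0.21²/2)·0.25 = 0.1178 + 0.0248 = 0.1425
d₁ = 0.1425 / 0.1050 = 1.3576 ≈ 1.36
d₂ = d₁ − σ√T = 1.3576 − 0.1050 = 1.2526 ≈ 1.25
Pr(exercise) under Q = N(d₂) = 0.8944

0.8944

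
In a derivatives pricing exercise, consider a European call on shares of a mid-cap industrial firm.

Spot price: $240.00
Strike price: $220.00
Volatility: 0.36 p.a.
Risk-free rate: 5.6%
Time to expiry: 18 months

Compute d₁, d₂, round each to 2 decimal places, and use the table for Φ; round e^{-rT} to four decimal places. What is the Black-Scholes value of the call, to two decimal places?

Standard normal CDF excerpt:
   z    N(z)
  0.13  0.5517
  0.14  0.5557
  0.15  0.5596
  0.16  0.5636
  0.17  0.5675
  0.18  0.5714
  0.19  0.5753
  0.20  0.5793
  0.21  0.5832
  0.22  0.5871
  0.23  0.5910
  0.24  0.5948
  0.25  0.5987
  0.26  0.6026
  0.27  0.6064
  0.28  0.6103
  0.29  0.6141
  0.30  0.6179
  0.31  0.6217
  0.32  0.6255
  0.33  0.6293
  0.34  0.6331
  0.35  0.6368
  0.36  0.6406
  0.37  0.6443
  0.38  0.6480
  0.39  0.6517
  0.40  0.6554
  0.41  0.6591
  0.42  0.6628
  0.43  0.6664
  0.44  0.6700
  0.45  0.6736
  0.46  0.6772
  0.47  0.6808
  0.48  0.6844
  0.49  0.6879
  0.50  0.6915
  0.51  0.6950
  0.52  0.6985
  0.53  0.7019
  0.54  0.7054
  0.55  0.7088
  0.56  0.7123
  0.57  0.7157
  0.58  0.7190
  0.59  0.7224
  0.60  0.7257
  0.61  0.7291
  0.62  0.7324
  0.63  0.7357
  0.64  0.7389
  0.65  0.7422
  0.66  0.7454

T = 1.5;  σ√T = 0.4409
d₁ = [ln(240/220) + (0.056 + ½·0.36²)·1.5] / (σ√T) = (0.0870 + 0.1812) / 0.4409 = 0.6083 which rounds to 0.61
d₂ = 0.6083 − 0.4409 = 0.1674 which rounds to 0.17
exp(−rT) = exp(−0.056·1.5) = 0.9194
N(d₁) = N(0.61) = 0.7291;  N(d₂) = N(0.17) = 0.5675
C = 240·0.7291 − 220·0.9194·0.5675 = 174.9840 − 114.7871 = 60.1969

$60.20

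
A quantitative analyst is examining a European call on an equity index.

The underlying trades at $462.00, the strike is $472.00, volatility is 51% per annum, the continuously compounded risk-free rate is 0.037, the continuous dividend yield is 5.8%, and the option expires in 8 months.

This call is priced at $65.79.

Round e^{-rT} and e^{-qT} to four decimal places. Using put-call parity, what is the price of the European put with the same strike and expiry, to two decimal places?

$81.78

exp(−qT) = exp(−0.058·0.6667) = 0.9621;  exp(−rT) = exp(−0.037·0.6667) = 0.9756
Put-call parity: C − P = S·e^(−qT) − K·e^(−rT) = 462·0.9621 − 472·0.9756 = 444.4902 − 460.4832 = -15.9930
P = C − (C − P) = 65.79 − (-15.9930) = 81.7830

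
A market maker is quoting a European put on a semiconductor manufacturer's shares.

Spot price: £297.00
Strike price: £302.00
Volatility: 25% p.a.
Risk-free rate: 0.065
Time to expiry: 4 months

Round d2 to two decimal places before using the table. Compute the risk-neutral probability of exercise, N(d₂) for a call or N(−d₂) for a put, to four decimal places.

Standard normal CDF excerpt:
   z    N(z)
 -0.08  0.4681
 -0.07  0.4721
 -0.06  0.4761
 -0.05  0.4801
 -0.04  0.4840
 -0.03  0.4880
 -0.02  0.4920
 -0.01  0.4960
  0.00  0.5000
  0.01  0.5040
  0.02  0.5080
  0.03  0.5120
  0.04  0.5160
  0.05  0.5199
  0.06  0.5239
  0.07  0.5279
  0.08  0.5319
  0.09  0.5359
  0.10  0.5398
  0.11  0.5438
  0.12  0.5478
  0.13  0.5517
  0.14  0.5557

σ√T = 0.25·√0.3333 = 0.1443
d₁ = [ln(297/302) + (0.065 + 0.25²/2)·0.3333] / 0.1443 = [-0.0167 + 0.0321] / 0.1443 = 0.1066 ≈ 0.11
d₂ = d₁ − σ√T = 0.1066 − 0.1443 = -0.0377 ≈ -0.04
Pr(exercise) under Q = N(−d₂) = N(0.04) = 0.5160

0.5160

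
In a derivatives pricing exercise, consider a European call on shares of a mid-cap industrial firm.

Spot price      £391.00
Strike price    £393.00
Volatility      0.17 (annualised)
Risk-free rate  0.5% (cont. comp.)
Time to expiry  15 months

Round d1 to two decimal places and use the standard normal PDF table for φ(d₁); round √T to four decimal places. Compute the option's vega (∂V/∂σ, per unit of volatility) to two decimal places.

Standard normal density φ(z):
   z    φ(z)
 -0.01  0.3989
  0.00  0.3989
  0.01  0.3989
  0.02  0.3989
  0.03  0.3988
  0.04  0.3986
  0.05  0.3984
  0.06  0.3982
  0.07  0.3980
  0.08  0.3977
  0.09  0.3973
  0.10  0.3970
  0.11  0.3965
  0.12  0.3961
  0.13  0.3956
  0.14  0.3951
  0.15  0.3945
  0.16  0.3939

σ√T = 0.17 × 1.1180 = 0.1901
ln(S/K) + (r + σ²/2)T = ln(391/393) + (0.005 + 0.17²/2)·1.25 = -0.0051 + 0.0243 = 0.0192
d₁ = 0.0192 / 0.1901 = 0.1011 which rounds to 0.10
√T = √1.25 = 1.1180
φ(d₁) = φ(0.10) = 0.3970
vega = S·φ(d₁)·√T = 391·0.3970·1.1180 = 173.5438
(Vega is the same for a European call and put with the same parameters.)

173.54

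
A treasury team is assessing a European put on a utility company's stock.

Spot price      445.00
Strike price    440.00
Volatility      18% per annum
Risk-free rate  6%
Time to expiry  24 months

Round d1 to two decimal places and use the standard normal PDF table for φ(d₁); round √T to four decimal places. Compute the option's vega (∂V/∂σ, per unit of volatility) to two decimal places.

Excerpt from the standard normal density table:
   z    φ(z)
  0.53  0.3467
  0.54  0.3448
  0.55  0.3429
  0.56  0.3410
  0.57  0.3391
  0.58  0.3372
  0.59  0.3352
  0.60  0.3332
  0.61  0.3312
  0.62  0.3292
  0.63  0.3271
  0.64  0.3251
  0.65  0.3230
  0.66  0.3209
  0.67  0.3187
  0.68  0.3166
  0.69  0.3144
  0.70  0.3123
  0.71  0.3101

T = 2;  σ√T = 0.2546
d₁ = [ln(445/440) + (0.06 + 0.18²/2)·2] / 0.2546 = [0.0113 + 0.1524] / 0.2546 = 0.6431 → 0.64
√T = √2 = 1.4142
φ(d₁) = φ(0.64) = 0.3251
vega = S·φ(d₁)·√T = 445·0.3251·1.4142 = 204.5916
(The call has the same vega.)

204.59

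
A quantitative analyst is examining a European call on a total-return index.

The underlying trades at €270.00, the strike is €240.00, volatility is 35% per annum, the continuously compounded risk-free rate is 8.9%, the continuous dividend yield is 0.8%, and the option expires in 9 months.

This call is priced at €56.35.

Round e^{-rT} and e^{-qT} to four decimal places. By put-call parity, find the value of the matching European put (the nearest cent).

e^(−qT) = e^(−0.008·0.75) = 0.9940;  e^(−rT) = e^(−0.089·0.75) = 0.9354
Put-call parity: C − P = S·e^(−qT) − K·e^(−rT) = 270·0.9940 − 240·0.9354 = 268.3800 − 224.4960 = 43.8840
P = C − (C − P) = 56.35 − (43.8840) = 12.4660

€12.47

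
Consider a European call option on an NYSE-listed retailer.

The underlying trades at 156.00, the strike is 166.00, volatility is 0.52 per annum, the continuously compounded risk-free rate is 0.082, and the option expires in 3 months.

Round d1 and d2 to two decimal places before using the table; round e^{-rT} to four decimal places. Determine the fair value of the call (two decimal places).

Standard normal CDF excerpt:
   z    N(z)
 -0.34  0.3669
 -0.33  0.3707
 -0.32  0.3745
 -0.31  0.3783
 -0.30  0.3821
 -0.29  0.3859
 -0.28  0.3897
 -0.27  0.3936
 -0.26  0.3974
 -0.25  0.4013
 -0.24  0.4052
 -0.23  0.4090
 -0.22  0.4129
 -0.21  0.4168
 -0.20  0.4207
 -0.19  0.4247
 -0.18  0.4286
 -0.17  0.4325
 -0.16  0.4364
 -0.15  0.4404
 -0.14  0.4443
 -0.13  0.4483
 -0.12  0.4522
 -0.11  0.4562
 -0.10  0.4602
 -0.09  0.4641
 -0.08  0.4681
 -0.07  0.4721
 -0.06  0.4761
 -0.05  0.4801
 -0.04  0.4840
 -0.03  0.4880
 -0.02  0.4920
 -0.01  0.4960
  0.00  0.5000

σ√T = 0.52 × 0.5000 = 0.2600
d₁ = [ln(156/166) + (0.082 + 0.52²/2)·0.25] / 0.2600 = [-0.0621 + 0.0543] / 0.2600 = -0.0301 ≈ -0.03
d₂ = d₁ − σ√T = -0.0301 − 0.2600 = -0.2901 ≈ -0.29
e^(−rT) = e^(−0.082·0.25) = 0.9797
C = 156·N(-0.03) − 166·0.9797·N(-0.29) = 156·0.4880 − 166·0.9797·0.3859 = 76.1280 − 62.7590 = 13.3690

13.37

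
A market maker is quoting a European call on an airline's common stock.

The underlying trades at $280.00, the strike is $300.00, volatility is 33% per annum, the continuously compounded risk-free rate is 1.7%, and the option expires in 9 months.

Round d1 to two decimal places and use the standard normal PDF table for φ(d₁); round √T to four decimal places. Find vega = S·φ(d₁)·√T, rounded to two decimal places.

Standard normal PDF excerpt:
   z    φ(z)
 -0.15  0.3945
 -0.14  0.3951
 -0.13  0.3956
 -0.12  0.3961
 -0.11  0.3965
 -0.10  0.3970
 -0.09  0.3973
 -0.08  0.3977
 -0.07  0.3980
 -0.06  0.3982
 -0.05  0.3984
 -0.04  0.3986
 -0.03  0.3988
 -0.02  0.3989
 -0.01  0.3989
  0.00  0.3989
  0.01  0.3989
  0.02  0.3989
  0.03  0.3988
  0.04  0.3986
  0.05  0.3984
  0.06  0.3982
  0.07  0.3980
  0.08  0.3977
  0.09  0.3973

σ√T = 0.33·√0.75 = 0.2858
ln(S/K) + (r + σ²/2)T = ln(280/300) + (0.017 + 0.33²/2)·0.75 = -0.0690 + 0.0536 = -0.0154
d₁ = -0.0154 / 0.2858 = -0.0539 ≈ -0.05
√T = √0.75 = 0.8660
φ(d₁) = φ(-0.05) = 0.3984
vega = S·φ(d₁)·√T = 280·0.3984·0.8660 = 96.6040

96.60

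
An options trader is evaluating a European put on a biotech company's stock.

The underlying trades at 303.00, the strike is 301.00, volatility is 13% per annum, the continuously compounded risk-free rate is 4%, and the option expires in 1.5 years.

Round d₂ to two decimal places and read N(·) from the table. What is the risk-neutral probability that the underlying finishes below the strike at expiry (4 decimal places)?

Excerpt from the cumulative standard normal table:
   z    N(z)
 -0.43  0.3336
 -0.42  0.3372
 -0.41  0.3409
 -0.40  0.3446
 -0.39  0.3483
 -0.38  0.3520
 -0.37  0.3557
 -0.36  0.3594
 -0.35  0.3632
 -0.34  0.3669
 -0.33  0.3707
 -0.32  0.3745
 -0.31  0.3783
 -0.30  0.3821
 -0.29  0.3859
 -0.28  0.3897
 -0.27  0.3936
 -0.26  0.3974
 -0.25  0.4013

σ√T = 0.13 × 1.2247 = 0.1592
d₁ = [ln(303/301) + (0.04 + 0.13²/2)·1.5] / 0.1592 = [0.0066 + 0.0727] / 0.1592 = 0.4980 which rounds to 0.50
d₂ = d₁ − σ√T = 0.4980 − 0.1592 = 0.3388 which rounds to 0.34
Risk-neutral Pr[S_T < K] = N(−d₂) = N(-0.34) = 0.3669

0.3669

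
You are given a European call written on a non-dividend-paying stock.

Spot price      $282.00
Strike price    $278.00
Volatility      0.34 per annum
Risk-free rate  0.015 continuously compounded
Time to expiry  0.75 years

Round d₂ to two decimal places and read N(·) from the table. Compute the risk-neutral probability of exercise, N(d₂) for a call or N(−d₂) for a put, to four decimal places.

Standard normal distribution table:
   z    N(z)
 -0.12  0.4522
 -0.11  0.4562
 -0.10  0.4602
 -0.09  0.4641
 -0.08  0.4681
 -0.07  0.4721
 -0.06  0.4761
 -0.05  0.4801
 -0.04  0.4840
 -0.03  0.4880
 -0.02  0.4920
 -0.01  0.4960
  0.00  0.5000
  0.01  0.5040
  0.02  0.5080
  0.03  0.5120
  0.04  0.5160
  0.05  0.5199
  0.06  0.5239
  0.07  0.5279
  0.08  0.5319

σ√T = 0.34·√0.75 = 0.2944
ln(S/K) + (r + σ²/2)T = ln(282/278) + (0.015 + 0.34²/2)·0.75 = 0.0143 + 0.0546 = 0.0689
d₁ = 0.0689 / 0.2944 = 0.2339 → 0.23
d₂ = d₁ − σ√T = 0.2339 − 0.2944 = -0.0605 → -0.06
Pr(exercise) under Q = N(d₂) = 0.4761

0.4761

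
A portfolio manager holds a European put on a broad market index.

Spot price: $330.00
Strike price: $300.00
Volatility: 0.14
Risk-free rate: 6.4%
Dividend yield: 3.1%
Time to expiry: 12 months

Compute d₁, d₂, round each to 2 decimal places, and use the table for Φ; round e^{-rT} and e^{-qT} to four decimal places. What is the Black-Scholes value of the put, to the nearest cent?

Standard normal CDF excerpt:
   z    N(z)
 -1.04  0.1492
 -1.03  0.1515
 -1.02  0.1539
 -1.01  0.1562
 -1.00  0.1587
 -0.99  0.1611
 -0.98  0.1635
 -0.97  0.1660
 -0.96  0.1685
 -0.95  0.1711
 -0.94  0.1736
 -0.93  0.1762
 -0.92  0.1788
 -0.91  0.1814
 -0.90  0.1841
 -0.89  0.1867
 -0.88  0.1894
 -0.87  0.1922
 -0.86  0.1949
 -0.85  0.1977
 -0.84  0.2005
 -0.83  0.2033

σ√T = 0.14·√1 = 0.1400
ln(S/K) + (r − q + σ²/2)T = ln(330/300) + (0.064 − 0.031 + 0.14²/2)·1 = 0.0953 + 0.0428 = 0.1381
d₁ = 0.1381 / 0.1400 = 0.9865 → 0.99
d₂ = d₁ − σ√T = 0.9865 − 0.1400 = 0.8465 → 0.85
e^(−qT) = e^(−0.031·1) = 0.9695;  e^(−rT) = e^(−0.064·1) = 0.9380
N(−d₂) = N(-0.85) = 0.1977;  N(−d₁) = N(-0.99) = 0.1611
P = 300·0.9380·0.1977 − 330·0.9695·0.1611 = 55.6328 − 51.5415 = 4.0913

$4.09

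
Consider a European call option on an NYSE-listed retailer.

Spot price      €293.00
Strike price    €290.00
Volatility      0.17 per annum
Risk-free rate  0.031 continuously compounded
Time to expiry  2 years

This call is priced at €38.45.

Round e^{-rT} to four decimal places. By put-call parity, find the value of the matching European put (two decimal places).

€18.02

e^(−rT) = e^(−0.031·2) = 0.9399
Put-call parity: C − P = S − K·e^(−rT) = 293 − 290·0.9399 = 293 − 272.5710 = 20.4290
P = C − (C − P) = 38.45 − (20.4290) = 18.0210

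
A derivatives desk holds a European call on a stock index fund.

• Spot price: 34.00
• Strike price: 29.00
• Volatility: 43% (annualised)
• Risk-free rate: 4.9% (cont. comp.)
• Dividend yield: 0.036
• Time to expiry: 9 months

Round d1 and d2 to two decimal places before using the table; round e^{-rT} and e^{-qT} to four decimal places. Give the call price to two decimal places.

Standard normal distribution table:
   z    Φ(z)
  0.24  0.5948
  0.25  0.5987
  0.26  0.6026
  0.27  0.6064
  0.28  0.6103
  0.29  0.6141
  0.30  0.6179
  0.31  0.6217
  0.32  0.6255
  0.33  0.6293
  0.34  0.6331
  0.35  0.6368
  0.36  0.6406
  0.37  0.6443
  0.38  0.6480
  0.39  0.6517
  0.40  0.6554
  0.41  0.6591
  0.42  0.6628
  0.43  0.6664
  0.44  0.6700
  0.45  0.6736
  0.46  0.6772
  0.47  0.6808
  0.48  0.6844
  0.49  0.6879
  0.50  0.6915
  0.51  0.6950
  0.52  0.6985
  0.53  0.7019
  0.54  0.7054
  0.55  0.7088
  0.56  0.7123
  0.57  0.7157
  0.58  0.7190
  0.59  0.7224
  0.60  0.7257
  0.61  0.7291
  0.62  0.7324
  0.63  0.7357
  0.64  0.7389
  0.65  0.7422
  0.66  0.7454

σ√T = 0.43 × 0.8660 = 0.3724
ln(S/K) + (r − q + σ²/2)T = ln(34/29) + (0.049 − 0.036 + 0.43²/2)·0.75 = 0.1591 + 0.0791 = 0.2382
d₁ = 0.2382 / 0.3724 = 0.6395 which rounds to 0.64
d₂ = d₁ − σ√T = 0.6395 − 0.3724 = 0.2671 which rounds to 0.27
e^(−qT) = e^(−0.036·0.75) = 0.9734;  e^(−rT) = e^(−0.049·0.75) = 0.9639
N(d₁) = N(0.64) = 0.7389;  N(d₂) = N(0.27) = 0.6064
C = 34·0.9734·0.7389 − 29·0.9639·0.6064 = 24.4543 − 16.9508 = 7.5036

7.50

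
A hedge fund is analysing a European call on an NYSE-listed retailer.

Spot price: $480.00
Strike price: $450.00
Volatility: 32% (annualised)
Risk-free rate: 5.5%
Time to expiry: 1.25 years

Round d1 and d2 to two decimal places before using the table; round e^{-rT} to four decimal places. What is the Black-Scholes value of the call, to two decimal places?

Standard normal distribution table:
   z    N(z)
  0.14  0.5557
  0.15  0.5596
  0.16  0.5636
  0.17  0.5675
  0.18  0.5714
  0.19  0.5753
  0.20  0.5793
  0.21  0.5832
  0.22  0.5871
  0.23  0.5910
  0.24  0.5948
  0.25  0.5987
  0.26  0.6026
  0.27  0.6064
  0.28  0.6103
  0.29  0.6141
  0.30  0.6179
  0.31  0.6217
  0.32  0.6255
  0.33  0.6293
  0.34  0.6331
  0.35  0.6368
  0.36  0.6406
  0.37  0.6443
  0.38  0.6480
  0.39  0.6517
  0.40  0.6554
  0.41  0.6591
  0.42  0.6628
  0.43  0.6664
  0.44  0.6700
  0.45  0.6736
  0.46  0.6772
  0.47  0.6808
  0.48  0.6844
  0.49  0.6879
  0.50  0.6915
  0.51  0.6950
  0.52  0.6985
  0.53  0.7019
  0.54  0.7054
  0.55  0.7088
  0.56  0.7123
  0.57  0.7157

$98.53

σ√T = 0.32 × 1.1180 = 0.3578
d₁ = [ln(480/450) + (0.055 + 0.32²/2)·1.25] / 0.3578 = [0.0645 + 0.1328] / 0.3578 = 0.5514 ≈ 0.55
d₂ = d₁ − σ√T = 0.5514 − 0.3578 = 0.1937 ≈ 0.19
exp(−rT) = exp(−0.055·1.25) = 0.9336
N(d₁) = N(0.55) = 0.7088;  N(d₂) = N(0.19) = 0.5753
C = 480·0.7088 − 450·0.9336·0.5753 = 340.2240 − 241.6950 = 98.5290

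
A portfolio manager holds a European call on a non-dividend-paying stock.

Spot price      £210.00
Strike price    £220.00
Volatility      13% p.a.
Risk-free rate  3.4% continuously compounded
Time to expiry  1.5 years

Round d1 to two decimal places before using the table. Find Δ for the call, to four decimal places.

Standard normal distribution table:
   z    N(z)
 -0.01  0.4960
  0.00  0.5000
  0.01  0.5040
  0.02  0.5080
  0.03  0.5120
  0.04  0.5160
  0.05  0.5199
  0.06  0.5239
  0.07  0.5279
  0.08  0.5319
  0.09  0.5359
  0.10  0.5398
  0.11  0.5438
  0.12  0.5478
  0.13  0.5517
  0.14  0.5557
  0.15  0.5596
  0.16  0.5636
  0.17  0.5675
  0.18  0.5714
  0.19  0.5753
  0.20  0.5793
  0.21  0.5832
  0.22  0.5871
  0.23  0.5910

σ√T = 0.13 × 1.2247 = 0.1592
ln(S/K) + (r + σ²/2)T = ln(210/220) + (0.034 + 0.13²/2)·1.5 = -0.0465 + 0.0637 = 0.0172
d₁ = 0.0172 / 0.1592 = 0.1077 ≈ 0.11
N(d₁) = N(0.11) = 0.5438
Δ_call = N(d₁) = 0.5438

0.5438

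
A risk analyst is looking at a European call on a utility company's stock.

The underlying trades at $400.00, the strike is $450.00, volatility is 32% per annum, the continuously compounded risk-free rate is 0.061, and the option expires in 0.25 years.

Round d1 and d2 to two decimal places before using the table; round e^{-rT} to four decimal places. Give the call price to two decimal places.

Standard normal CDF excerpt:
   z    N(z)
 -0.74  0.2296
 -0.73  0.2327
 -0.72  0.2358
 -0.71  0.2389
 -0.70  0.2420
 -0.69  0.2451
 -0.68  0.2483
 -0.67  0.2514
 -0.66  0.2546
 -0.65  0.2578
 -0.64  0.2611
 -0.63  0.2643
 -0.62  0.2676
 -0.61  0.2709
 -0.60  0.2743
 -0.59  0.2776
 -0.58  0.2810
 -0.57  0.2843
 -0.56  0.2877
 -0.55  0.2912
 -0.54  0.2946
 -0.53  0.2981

$10.57

σ√T = 0.32 × 0.5000 = 0.1600
ln(S/K) + (r + σ²/2)T = ln(400/450) + (0.061 + 0.32²/2)·0.25 = -0.1178 + 0.0280 = -0.0897
d₁ = -0.0897 / 0.1600 = -0.5608 ≈ -0.56
d₂ = d₁ − σ√T = -0.5608 − 0.1600 = -0.7208 ≈ -0.72
e^(−rT) = e^(−0.061·0.25) = 0.9849
C = 400·N(-0.56) − 450·0.9849·N(-0.72) = 400·0.2877 − 450·0.9849·0.2358 = 115.0800 − 104.5077 = 10.5723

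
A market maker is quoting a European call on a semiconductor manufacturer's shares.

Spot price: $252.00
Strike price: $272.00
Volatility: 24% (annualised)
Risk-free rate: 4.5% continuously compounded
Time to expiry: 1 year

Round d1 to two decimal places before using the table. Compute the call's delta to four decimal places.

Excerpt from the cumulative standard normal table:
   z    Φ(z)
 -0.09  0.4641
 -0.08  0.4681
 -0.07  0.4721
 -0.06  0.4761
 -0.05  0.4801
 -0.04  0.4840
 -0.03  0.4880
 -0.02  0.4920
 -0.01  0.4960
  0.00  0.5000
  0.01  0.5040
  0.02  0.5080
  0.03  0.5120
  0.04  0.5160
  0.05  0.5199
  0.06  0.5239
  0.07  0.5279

T = 1;  σ√T = 0.2400
ln(S/K) + (r + σ²/2)T = ln(252/272) + (0.045 + 0.24²/2)·1 = -0.0764 + 0.0738 = -0.0026
d₁ = -0.0026 / 0.2400 = -0.0107 ≈ -0.01
N(d₁) = N(-0.01) = 0.4960
Δ_call = N(d₁) = 0.4960

0.4960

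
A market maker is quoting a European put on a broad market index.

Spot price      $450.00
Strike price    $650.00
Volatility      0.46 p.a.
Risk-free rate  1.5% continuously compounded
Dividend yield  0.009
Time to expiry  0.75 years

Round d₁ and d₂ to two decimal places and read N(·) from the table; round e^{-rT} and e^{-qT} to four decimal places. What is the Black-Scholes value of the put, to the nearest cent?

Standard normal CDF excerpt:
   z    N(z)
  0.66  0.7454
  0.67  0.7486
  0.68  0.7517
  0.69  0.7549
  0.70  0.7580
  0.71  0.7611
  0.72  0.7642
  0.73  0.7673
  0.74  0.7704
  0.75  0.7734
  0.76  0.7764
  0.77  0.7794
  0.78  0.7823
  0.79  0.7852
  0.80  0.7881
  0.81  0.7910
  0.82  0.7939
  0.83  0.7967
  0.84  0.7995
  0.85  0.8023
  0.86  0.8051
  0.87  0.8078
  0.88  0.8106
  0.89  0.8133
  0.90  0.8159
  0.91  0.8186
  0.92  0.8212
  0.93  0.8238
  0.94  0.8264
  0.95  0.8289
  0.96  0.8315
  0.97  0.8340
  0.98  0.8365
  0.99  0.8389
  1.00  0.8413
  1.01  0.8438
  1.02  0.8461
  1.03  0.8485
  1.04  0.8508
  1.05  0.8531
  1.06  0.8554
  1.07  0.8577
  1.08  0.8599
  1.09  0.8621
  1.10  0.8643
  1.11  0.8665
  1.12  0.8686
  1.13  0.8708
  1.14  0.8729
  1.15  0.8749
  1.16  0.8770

$216.72

σ√T = 0.46·√0.75 = 0.3984
d₁ = [ln(450/650) + (0.015 − 0.009 + 0.46²/2)·0.75] / 0.3984 = [-0.3677 + 0.0839] / 0.3984 = -0.7126 which rounds to -0.71
d₂ = d₁ − σ√T = -0.7126 − 0.3984 = -1.1110 which rounds to -1.11
exp(−qT) = exp(−0.009·0.75) = 0.9933;  exp(−rT) = exp(−0.015·0.75) = 0.9888
P = 650·0.9888·N(1.11) − 450·0.9933·N(0.71) = 650·0.9888·0.8665 − 450·0.9933·0.7611 = 556.9169 − 340.2003 = 216.7166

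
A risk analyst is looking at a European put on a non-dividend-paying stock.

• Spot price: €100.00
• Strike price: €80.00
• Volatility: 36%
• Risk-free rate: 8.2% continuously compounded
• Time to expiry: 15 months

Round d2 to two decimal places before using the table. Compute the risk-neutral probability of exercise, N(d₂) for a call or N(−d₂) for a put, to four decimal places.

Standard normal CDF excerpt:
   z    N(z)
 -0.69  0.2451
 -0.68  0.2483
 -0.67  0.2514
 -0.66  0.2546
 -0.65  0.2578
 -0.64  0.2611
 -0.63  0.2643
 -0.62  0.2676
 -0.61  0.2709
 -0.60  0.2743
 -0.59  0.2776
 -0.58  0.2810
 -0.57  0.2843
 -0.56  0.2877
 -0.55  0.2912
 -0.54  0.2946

0.2709

T = 1.25;  σ√T = 0.4025
d₁ = [ln(100/80) + (0.082 + ½·0.36²)·1.25] / (σ√T) = (0.2231 + 0.1835) / 0.4025 = 1.0103 ⇒ 1.01
d₂ = 1.0103 − 0.4025 = 0.6078 ⇒ 0.61
Risk-neutral Pr[S_T < K] = N(−d₂) = N(-0.61) = 0.2709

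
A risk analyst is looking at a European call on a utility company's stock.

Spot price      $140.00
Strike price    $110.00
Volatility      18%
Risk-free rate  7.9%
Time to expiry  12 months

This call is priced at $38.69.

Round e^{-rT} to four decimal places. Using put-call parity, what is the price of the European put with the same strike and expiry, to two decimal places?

$0.33

exp(−rT) = exp(−0.079·1) = 0.9240
Put-call parity: C − P = S − K·e^(−rT) = 140 − 110·0.9240 = 140 − 101.6400 = 38.3600
P = C − (C − P) = 38.69 − (38.3600) = 0.3300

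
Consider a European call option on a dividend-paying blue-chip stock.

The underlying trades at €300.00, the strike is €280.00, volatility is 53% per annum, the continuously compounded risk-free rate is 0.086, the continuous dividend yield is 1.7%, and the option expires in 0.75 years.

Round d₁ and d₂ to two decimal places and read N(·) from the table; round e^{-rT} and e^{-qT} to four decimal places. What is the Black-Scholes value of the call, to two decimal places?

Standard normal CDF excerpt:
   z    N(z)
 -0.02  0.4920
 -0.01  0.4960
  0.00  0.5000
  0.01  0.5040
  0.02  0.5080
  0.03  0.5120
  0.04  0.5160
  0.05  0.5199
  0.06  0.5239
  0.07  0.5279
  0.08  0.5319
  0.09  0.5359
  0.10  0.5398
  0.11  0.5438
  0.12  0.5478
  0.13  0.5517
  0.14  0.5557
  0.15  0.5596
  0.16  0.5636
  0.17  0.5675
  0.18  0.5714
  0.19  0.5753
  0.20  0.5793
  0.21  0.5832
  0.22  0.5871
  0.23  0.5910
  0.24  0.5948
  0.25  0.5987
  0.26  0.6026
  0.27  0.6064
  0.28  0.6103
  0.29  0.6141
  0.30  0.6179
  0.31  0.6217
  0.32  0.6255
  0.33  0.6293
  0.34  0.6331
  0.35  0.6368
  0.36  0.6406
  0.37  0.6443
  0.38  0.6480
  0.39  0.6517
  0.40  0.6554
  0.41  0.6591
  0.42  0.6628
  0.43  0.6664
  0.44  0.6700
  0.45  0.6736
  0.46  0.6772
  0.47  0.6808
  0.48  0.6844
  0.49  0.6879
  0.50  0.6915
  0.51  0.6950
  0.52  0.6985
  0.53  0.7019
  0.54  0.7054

€69.35

σ√T = 0.53·√0.75 = 0.4590
ln(S/K) + (r − q + σ²/2)T = ln(300/280) + (0.086 − 0.017 + 0.53²/2)·0.75 = 0.0690 + 0.1571 = 0.2261
d₁ = 0.2261 / 0.4590 = 0.4926 ≈ 0.49
d₂ = d₁ − σ√T = 0.4926 − 0.4590 = 0.0336 ≈ 0.03
exp(−qT) = exp(−0.017·0.75) = 0.9873;  exp(−rT) = exp(−0.086·0.75) = 0.9375
C = 300·0.9873·N(0.49) − 280·0.9375·N(0.03) = 300·0.9873·0.6879 − 280·0.9375·0.5120 = 203.7491 − 134.4000 = 69.3491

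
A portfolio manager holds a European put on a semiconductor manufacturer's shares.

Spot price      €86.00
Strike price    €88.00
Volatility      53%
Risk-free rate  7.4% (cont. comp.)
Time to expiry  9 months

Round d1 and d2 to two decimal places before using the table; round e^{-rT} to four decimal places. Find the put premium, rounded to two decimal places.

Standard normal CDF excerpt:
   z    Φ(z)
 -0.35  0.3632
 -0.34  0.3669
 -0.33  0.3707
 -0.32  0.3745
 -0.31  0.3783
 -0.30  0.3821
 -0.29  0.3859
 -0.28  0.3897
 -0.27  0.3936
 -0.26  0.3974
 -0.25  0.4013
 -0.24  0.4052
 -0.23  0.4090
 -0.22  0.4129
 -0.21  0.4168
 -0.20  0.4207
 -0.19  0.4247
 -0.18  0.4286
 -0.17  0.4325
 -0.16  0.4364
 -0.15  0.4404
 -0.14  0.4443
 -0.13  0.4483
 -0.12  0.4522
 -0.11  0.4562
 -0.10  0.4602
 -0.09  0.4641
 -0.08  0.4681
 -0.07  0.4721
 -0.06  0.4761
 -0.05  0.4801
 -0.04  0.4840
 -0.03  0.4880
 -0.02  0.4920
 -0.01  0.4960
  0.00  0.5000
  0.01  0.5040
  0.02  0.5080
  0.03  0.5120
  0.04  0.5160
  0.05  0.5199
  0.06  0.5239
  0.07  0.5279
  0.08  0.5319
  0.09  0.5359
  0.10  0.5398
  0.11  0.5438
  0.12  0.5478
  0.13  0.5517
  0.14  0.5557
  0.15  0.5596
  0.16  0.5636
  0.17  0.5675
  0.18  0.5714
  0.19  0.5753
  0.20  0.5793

€14.06

T = 0.75;  σ√T = 0.4590
d₁ = [ln(86/88) + (0.074 + 0.53²/2)·0.75] / 0.4590 = [-0.0230 + 0.1608] / 0.4590 = 0.3003 which rounds to 0.30
d₂ = d₁ − σ√T = 0.3003 − 0.4590 = -0.1587 which rounds to -0.16
exp(−rT) = exp(−0.074·0.75) = 0.9460
N(−d₂) = N(0.16) = 0.5636;  N(−d₁) = N(-0.30) = 0.3821
P = 88·0.9460·0.5636 − 86·0.3821 = 46.9186 − 32.8606 = 14.0580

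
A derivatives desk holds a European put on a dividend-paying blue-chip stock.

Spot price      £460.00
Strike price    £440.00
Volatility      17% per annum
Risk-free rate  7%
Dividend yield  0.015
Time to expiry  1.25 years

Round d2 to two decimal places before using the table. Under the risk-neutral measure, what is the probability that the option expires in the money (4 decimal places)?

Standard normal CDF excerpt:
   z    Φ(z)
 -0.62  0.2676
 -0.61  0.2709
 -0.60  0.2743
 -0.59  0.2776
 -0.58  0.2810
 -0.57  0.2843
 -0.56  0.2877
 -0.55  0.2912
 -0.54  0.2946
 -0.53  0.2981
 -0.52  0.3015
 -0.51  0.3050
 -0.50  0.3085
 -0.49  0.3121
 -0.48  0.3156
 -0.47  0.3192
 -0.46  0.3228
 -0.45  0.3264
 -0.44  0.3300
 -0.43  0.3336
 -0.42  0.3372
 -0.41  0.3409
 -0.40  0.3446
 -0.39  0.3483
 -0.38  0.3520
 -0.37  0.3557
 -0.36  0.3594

σ√T = 0.17 × 1.1180 = 0.1901
ln(S/K) + (r − q + σ²/2)T = ln(460/440) + (0.07 − 0.015 + 0.17²/2)·1.25 = 0.0445 + 0.0868 = 0.1313
d₁ = 0.1313 / 0.1901 = 0.6906 ≈ 0.69
d₂ = d₁ − σ√T = 0.6906 − 0.1901 = 0.5006 ≈ 0.50
Risk-neutral Pr[S_T < K] = N(−d₂) = N(-0.50) = 0.3085

0.3085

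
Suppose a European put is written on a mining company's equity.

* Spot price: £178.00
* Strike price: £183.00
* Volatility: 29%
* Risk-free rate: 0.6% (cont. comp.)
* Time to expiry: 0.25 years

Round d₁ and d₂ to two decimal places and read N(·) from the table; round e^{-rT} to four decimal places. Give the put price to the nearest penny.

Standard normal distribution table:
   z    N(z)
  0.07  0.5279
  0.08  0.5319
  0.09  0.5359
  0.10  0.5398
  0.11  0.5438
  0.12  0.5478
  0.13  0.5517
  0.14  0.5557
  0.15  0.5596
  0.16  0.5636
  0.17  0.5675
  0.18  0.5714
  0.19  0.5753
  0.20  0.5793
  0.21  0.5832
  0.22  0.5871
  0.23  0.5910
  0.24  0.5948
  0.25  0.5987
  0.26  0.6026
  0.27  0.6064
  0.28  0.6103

£12.60

σ√T = 0.29 × 0.5000 = 0.1450
d₁ = [ln(178/183) + (0.006 + 0.29²/2)·0.25] / 0.1450 = [-0.0277 + 0.0120] / 0.1450 = -0.1082 which rounds to -0.11
d₂ = d₁ − σ√T = -0.1082 − 0.1450 = -0.2532 which rounds to -0.25
exp(−rT) = exp(−0.006·0.25) = 0.9985
P = 183·0.9985·N(0.25) − 178·N(0.11) = 183·0.9985·0.5987 − 178·0.5438 = 109.3978 − 96.7964 = 12.6014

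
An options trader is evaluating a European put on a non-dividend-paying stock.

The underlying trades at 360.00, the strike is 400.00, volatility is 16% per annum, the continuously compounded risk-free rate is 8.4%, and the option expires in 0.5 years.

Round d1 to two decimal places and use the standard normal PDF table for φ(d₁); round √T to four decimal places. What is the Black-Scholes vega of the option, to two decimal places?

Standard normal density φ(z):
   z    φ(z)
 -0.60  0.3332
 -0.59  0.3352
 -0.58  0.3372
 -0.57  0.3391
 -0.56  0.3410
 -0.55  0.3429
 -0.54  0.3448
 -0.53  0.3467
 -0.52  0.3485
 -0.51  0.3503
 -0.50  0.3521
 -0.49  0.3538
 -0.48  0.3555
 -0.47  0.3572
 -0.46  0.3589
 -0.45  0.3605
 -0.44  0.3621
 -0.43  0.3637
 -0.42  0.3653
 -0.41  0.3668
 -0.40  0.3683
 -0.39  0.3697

89.63

σ√T = 0.16 × 0.7071 = 0.1131
d₁ = [ln(360/400) + (0.084 + 0.16²/2)·0.5] / 0.1131 = [-0.1054 + 0.0484] / 0.1131 = -0.5035 ≈ -0.50
√T = √0.5 = 0.7071
φ(d₁) = φ(-0.50) = 0.3521
vega = S·φ(d₁)·√T = 360·0.3521·0.7071 = 89.6292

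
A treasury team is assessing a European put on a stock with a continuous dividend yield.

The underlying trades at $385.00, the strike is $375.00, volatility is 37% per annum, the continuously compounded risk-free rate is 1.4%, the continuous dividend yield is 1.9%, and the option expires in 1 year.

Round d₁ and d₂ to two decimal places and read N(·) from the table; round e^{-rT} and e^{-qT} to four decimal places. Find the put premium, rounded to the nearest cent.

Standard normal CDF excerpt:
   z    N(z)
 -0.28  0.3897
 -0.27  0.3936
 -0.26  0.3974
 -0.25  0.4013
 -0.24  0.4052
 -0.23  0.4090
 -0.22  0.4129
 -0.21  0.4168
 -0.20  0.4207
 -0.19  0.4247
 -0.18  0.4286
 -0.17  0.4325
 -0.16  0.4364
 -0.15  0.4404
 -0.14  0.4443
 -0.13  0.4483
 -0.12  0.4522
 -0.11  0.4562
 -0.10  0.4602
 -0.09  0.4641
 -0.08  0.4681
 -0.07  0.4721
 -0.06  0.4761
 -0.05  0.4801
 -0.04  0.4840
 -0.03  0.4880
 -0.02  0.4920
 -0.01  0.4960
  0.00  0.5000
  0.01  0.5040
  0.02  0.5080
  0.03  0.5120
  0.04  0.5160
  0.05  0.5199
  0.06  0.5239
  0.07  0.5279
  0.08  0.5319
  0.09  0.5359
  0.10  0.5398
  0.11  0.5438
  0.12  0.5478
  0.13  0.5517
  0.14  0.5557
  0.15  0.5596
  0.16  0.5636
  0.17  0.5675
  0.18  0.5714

$50.94

σ√T = 0.37 × 1.0000 = 0.3700
d₁ = [ln(385/375) + (0.014 − 0.019 + 0.37²/2)·1] / 0.3700 = [0.0263 + 0.0634] / 0.3700 = 0.2426 which rounds to 0.24
d₂ = d₁ − σ√T = 0.2426 − 0.3700 = -0.1274 which rounds to -0.13
exp(−qT) = exp(−0.019·1) = 0.9812;  exp(−rT) = exp(−0.014·1) = 0.9861
P = 375·0.9861·N(0.13) − 385·0.9812·N(-0.24) = 375·0.9861·0.5517 − 385·0.9812·0.4052 = 204.0118 − 153.0692 = 50.9426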